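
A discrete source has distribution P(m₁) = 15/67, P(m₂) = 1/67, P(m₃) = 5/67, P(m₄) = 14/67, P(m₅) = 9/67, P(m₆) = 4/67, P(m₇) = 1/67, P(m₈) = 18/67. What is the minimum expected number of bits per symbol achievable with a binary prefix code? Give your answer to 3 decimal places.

2.582 bits/symbol

Repeatedly combine the two least-probable nodes; the expected code length is the sum of the merged weights.
merge 1/67 + 1/67 → 2/67
merge 2/67 + 4/67 → 6/67
merge 5/67 + 6/67 → 11/67
merge 9/67 + 11/67 → 20/67
merge 14/67 + 15/67 → 29/67
merge 18/67 + 20/67 → 38/67
merge 29/67 + 38/67 → 1
L = 2/67 + 6/67 + 11/67 + 20/67 + 29/67 + 38/67 + 1 = 173/67 ≈ 2.582 bits/symbol.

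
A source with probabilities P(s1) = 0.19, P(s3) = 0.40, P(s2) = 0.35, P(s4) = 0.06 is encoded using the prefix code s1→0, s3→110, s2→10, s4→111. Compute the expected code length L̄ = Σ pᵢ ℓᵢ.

L̄ = Σ pᵢ·ℓᵢ = 0.19·1 + 0.40·3 + 0.35·2 + 0.06·3 = 2.27 bits/symbol.

2.27 bits/symbol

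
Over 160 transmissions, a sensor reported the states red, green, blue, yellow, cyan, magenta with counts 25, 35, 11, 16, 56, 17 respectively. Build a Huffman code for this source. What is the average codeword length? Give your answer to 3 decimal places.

2.431 bits/symbol

Probabilities are the counts divided by 160.
Repeatedly combine the two least-probable nodes; the expected code length is the sum of the merged weights.
merge 11/160 + 1/10 → 27/160
merge 17/160 + 5/32 → 21/80
merge 27/160 + 7/32 → 31/80
merge 21/80 + 7/20 → 49/80
merge 31/80 + 49/80 → 1
L = 27/160 + 21/80 + 31/80 + 49/80 + 1 = 389/160 ≈ 2.431 bits/symbol.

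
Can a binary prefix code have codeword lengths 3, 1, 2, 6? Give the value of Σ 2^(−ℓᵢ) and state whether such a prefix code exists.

With common denominator 2^6 = 64: Σ 2^(−ℓᵢ) = 8/64 + 32/64 + 16/64 + 1/64 = 57/64 = 0.890625.
Kraft's inequality requires Σ ≤ 1; here Σ = 0.890625 ≤ 1, so such a prefix code exists.

0.890625; yes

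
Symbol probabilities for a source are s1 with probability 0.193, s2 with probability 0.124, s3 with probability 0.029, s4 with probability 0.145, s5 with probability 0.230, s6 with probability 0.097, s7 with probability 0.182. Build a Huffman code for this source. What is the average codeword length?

2.703 bits/symbol

Repeatedly combine the two least-probable nodes; the expected code length is the sum of the merged weights.
merge 29/1000 + 97/1000 → 63/500
merge 31/250 + 63/500 → 1/4
merge 29/200 + 91/500 → 327/1000
merge 193/1000 + 23/100 → 423/1000
merge 1/4 + 327/1000 → 577/1000
merge 423/1000 + 577/1000 → 1
L = 63/500 + 1/4 + 327/1000 + 423/1000 + 577/1000 + 1 = 2703/1000 = 2.703 bits/symbol.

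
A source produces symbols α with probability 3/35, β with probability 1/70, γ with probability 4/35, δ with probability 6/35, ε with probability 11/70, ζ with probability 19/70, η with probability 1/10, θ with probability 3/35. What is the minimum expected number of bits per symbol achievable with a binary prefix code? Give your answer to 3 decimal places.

2.829 bits/symbol

Repeatedly combine the two least-probable nodes; the expected code length is the sum of the merged weights.
merge 1/70 + 3/35 → 1/10
merge 3/35 + 1/10 → 13/70
merge 1/10 + 4/35 → 3/14
merge 11/70 + 6/35 → 23/70
merge 13/70 + 3/14 → 2/5
merge 19/70 + 23/70 → 3/5
merge 2/5 + 3/5 → 1
L = 1/10 + 13/70 + 3/14 + 23/70 + 2/5 + 3/5 + 1 = 99/35 ≈ 2.829 bits/symbol.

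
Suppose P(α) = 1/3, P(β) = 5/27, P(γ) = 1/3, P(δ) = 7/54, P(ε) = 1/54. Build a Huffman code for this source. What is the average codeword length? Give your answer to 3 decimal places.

Repeatedly combine the two least-probable nodes; the expected code length is the sum of the merged weights.
merge 1/54 + 7/54 → 4/27
merge 4/27 + 5/27 → 1/3
merge 1/3 + 1/3 → 2/3
merge 1/3 + 2/3 → 1
L = 4/27 + 1/3 + 2/3 + 1 = 58/27 ≈ 2.148 bits/symbol.

2.148 bits/symbol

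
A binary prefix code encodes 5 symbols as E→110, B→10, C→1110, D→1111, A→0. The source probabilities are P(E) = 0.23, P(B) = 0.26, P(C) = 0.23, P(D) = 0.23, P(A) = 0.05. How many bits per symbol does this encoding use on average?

3.1 bits/symbol

L̄ = Σ pᵢ·ℓᵢ = 0.23·3 + 0.26·2 + 0.23·4 + 0.23·4 + 0.05·1 = 3.1 bits/symbol.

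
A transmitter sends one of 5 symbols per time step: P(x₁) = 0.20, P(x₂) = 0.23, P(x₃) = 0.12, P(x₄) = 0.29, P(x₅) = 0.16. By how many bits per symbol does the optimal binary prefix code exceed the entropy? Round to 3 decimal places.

0.020 bits

Entropy H = −Σ p log₂ p ≈ 2.2600 bits.
Huffman merges: 3/25+4/25→7/25; 1/5+23/100→43/100; 7/25+29/100→57/100; 43/100+57/100→1. L = 57/25 ≈ 2.2800.
L − H = 2.2800 − 2.2600 = 0.020 bits.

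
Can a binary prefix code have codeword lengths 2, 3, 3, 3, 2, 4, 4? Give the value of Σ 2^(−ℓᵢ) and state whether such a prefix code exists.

1; yes

With common denominator 2^4 = 16: Σ 2^(−ℓᵢ) = 4/16 + 2/16 + 2/16 + 2/16 + 4/16 + 1/16 + 1/16 = 16/16 = 1.
Kraft's inequality requires Σ ≤ 1; here Σ = 1 ≤ 1, so such a prefix code exists.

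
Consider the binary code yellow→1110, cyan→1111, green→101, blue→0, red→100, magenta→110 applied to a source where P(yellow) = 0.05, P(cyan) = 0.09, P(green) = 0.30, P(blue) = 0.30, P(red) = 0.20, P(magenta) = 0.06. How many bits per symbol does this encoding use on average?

2.54 bits/symbol

L̄ = Σ pᵢ·ℓᵢ = 0.05·4 + 0.09·4 + 0.30·3 + 0.30·1 + 0.20·3 + 0.06·3 = 2.54 bits/symbol.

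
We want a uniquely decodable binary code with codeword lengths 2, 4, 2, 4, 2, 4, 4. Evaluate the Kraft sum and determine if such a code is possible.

With common denominator 2^4 = 16: Σ 2^(−ℓᵢ) = 4/16 + 1/16 + 4/16 + 1/16 + 4/16 + 1/16 + 1/16 = 16/16 = 1.
Kraft's inequality requires Σ ≤ 1; here Σ = 1 ≤ 1, so such a prefix code exists.

1; yes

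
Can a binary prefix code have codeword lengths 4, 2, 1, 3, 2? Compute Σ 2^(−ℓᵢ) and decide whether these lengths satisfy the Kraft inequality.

1.1875; no

With common denominator 2^4 = 16: Σ 2^(−ℓᵢ) = 1/16 + 4/16 + 8/16 + 2/16 + 4/16 = 19/16 = 1.1875.
Kraft's inequality requires Σ ≤ 1; here Σ = 1.1875 > 1, so no such prefix code exists.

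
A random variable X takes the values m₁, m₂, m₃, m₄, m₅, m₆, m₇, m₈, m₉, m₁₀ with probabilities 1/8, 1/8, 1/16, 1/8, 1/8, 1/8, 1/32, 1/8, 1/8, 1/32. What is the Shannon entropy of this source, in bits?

Each probability is a power of 1/2, so log₂(1/p) is an integer.
H = Σ p·log₂(1/p) = 1/8·3 + 1/8·3 + 1/16·4 + 1/8·3 + 1/8·3 + 1/8·3 + 1/32·5 + 1/8·3 + 1/8·3 + 1/32·5 = 3.1875 bits.

3.1875 bits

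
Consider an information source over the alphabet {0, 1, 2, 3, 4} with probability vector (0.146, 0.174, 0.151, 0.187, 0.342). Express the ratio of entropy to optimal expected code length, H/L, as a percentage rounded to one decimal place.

97.4%

Entropy H = −Σ p log₂ p ≈ 2.2378 bits.
Huffman merges: 73/500+151/1000→297/1000; 87/500+187/1000→361/1000; 297/1000+171/500→639/1000; 361/1000+639/1000→1. L = 2297/1000 ≈ 2.2970.
Efficiency = H/L = 2.2378/2.2970 = 97.4%.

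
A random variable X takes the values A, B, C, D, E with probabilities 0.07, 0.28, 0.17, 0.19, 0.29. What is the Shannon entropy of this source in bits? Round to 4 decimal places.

H = −Σ pᵢ log₂ pᵢ.
−0.07·log₂(0.07) = 0.2686
−0.28·log₂(0.28) = 0.5142
−0.17·log₂(0.17) = 0.4346
−0.19·log₂(0.19) = 0.4552
−0.29·log₂(0.29) = 0.5179
Sum ≈ 2.1905 → 2.1905 bits.

2.1905 bits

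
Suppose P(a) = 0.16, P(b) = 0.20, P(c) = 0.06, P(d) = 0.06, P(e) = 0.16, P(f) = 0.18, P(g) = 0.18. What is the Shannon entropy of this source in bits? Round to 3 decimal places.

H = −Σ pᵢ log₂ pᵢ.
−0.16·log₂(0.16) = 0.4230
−0.20·log₂(0.20) = 0.4644
−0.06·log₂(0.06) = 0.2435
−0.06·log₂(0.06) = 0.2435
−0.16·log₂(0.16) = 0.4230
−0.18·log₂(0.18) = 0.4453
−0.18·log₂(0.18) = 0.4453
Sum ≈ 2.6881 → 2.688 bits.

2.688 bits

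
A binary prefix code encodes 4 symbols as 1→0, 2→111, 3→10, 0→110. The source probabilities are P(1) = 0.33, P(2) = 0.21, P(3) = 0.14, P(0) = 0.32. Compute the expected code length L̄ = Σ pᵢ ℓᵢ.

2.2 bits/symbol

L̄ = Σ pᵢ·ℓᵢ = 0.33·1 + 0.21·3 + 0.14·2 + 0.32·3 = 2.2 bits/symbol.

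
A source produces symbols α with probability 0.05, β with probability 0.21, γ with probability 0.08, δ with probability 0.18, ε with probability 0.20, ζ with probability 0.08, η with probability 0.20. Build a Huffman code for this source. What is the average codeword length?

Repeatedly combine the two least-probable nodes; the expected code length is the sum of the merged weights.
merge 1/20 + 2/25 → 13/100
merge 2/25 + 13/100 → 21/100
merge 9/50 + 1/5 → 19/50
merge 1/5 + 21/100 → 41/100
merge 21/100 + 19/50 → 59/100
merge 41/100 + 59/100 → 1
L = 13/100 + 21/100 + 19/50 + 41/100 + 59/100 + 1 = 68/25 = 2.72 bits/symbol.

2.72 bits/symbol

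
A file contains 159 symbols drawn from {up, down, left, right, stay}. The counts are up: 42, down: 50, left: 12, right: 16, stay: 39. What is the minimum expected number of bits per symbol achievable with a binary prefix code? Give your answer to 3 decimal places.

Probabilities are the counts divided by 159.
Repeatedly combine the two least-probable nodes; the expected code length is the sum of the merged weights.
merge 4/53 + 16/159 → 28/159
merge 28/159 + 13/53 → 67/159
merge 14/53 + 50/159 → 92/159
merge 67/159 + 92/159 → 1
L = 28/159 + 67/159 + 92/159 + 1 = 346/159 ≈ 2.176 bits/symbol.

2.176 bits/symbol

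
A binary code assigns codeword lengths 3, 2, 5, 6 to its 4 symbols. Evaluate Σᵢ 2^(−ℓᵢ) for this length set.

With common denominator 2^6 = 64: Σ 2^(−ℓᵢ) = 8/64 + 16/64 + 2/64 + 1/64 = 27/64 = 0.421875.

0.421875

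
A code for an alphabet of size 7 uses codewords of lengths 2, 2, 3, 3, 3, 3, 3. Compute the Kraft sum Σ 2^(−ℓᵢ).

With common denominator 2^3 = 8: Σ 2^(−ℓᵢ) = 2/8 + 2/8 + 1/8 + 1/8 + 1/8 + 1/8 + 1/8 = 9/8 = 1.125.

1.125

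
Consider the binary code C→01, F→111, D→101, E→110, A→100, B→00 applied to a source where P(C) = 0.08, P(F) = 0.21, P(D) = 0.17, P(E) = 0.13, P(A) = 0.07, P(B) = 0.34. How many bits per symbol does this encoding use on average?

L̄ = Σ pᵢ·ℓᵢ = 0.08·2 + 0.21·3 + 0.17·3 + 0.13·3 + 0.07·3 + 0.34·2 = 2.58 bits/symbol.

2.58 bits/symbol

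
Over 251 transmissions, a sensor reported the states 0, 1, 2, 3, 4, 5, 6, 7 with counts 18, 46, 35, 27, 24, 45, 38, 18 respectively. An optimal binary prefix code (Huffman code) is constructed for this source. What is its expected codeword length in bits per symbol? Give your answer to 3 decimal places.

2.960 bits/symbol

Probabilities are the counts divided by 251.
Repeatedly combine the two least-probable nodes; the expected code length is the sum of the merged weights.
merge 18/251 + 18/251 → 36/251
merge 24/251 + 27/251 → 51/251
merge 35/251 + 36/251 → 71/251
merge 38/251 + 45/251 → 83/251
merge 46/251 + 51/251 → 97/251
merge 71/251 + 83/251 → 154/251
merge 97/251 + 154/251 → 1
L = 36/251 + 51/251 + 71/251 + 83/251 + 97/251 + 154/251 + 1 = 743/251 ≈ 2.960 bits/symbol.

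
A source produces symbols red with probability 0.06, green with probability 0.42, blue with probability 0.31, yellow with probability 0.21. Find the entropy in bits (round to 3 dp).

1.766 bits

H = −Σ pᵢ log₂ pᵢ.
−0.06·log₂(0.06) = 0.2435
−0.42·log₂(0.42) = 0.5256
−0.31·log₂(0.31) = 0.5238
−0.21·log₂(0.21) = 0.4728
Sum ≈ 1.7658 → 1.766 bits.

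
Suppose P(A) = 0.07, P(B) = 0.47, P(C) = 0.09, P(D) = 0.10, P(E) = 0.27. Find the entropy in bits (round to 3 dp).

1.935 bits

H = −Σ pᵢ log₂ pᵢ.
−0.07·log₂(0.07) = 0.2686
−0.47·log₂(0.47) = 0.5120
−0.09·log₂(0.09) = 0.3127
−0.10·log₂(0.10) = 0.3322
−0.27·log₂(0.27) = 0.5100
Sum ≈ 1.9354 → 1.935 bits.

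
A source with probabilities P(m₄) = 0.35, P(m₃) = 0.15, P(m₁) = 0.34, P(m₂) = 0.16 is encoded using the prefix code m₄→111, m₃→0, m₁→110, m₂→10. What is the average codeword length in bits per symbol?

L̄ = Σ pᵢ·ℓᵢ = 0.35·3 + 0.15·1 + 0.34·3 + 0.16·2 = 2.54 bits/symbol.

2.54 bits/symbol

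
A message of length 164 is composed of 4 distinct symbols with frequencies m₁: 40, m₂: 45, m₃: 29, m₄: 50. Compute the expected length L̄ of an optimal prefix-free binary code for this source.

2 bits/symbol

Probabilities are the counts divided by 164.
Repeatedly combine the two least-probable nodes; the expected code length is the sum of the merged weights.
merge 29/164 + 10/41 → 69/164
merge 45/164 + 25/82 → 95/164
merge 69/164 + 95/164 → 1
L = 69/164 + 95/164 + 1 = 2 bits/symbol.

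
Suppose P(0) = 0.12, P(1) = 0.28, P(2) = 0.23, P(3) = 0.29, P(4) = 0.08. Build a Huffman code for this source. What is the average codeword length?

Repeatedly combine the two least-probable nodes; the expected code length is the sum of the merged weights.
merge 2/25 + 3/25 → 1/5
merge 1/5 + 23/100 → 43/100
merge 7/25 + 29/100 → 57/100
merge 43/100 + 57/100 → 1
L = 1/5 + 43/100 + 57/100 + 1 = 11/5 = 2.2 bits/symbol.

2.2 bits/symbol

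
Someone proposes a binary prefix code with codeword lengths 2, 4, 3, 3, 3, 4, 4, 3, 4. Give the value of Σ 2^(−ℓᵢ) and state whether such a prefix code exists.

1; yes

With common denominator 2^4 = 16: Σ 2^(−ℓᵢ) = 4/16 + 1/16 + 2/16 + 2/16 + 2/16 + 1/16 + 1/16 + 2/16 + 1/16 = 16/16 = 1.
Kraft's inequality requires Σ ≤ 1; here Σ = 1 ≤ 1, so such a prefix code exists.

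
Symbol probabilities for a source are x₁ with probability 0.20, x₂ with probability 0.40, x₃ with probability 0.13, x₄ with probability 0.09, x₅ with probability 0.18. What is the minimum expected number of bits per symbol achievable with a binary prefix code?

Repeatedly combine the two least-probable nodes; the expected code length is the sum of the merged weights.
merge 9/100 + 13/100 → 11/50
merge 9/50 + 1/5 → 19/50
merge 11/50 + 19/50 → 3/5
merge 2/5 + 3/5 → 1
L = 11/50 + 19/50 + 3/5 + 1 = 11/5 = 2.2 bits/symbol.

2.2 bits/symbol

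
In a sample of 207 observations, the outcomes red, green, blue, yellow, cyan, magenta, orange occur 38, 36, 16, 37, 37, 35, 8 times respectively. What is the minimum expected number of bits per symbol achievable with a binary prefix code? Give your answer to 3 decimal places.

Probabilities are the counts divided by 207.
Repeatedly combine the two least-probable nodes; the expected code length is the sum of the merged weights.
merge 8/207 + 16/207 → 8/69
merge 8/69 + 35/207 → 59/207
merge 4/23 + 37/207 → 73/207
merge 37/207 + 38/207 → 25/69
merge 59/207 + 73/207 → 44/69
merge 25/69 + 44/69 → 1
L = 8/69 + 59/207 + 73/207 + 25/69 + 44/69 + 1 = 190/69 ≈ 2.754 bits/symbol.

2.754 bits/symbol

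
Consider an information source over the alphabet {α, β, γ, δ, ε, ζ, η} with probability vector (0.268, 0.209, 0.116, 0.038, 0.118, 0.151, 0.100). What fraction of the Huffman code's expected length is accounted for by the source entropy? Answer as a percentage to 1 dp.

98.8%

Entropy H = −Σ p log₂ p ≈ 2.6288 bits.
Huffman merges: 19/500+1/10→69/500; 29/250+59/500→117/500; 69/500+151/1000→289/1000; 209/1000+117/500→443/1000; 67/250+289/1000→557/1000; 443/1000+557/1000→1. L = 2661/1000 ≈ 2.6610.
Efficiency = H/L = 2.6288/2.6610 = 98.8%.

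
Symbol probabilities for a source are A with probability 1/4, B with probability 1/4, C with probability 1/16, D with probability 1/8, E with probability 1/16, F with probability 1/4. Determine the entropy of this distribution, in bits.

Each probability is a power of 1/2, so log₂(1/p) is an integer.
H = Σ p·log₂(1/p) = 1/4·2 + 1/4·2 + 1/16·4 + 1/8·3 + 1/16·4 + 1/4·2 = 2.375 bits.

2.375 bits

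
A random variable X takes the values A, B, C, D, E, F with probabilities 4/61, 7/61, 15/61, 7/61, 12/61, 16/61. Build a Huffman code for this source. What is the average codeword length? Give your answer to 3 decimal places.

Repeatedly combine the two least-probable nodes; the expected code length is the sum of the merged weights.
merge 4/61 + 7/61 → 11/61
merge 7/61 + 11/61 → 18/61
merge 12/61 + 15/61 → 27/61
merge 16/61 + 18/61 → 34/61
merge 27/61 + 34/61 → 1
L = 11/61 + 18/61 + 27/61 + 34/61 + 1 = 151/61 ≈ 2.475 bits/symbol.

2.475 bits/symbol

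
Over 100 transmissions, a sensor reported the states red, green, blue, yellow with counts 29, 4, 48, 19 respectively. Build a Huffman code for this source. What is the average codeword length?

1.75 bits/symbol

Probabilities are the counts divided by 100.
Repeatedly combine the two least-probable nodes; the expected code length is the sum of the merged weights.
merge 1/25 + 19/100 → 23/100
merge 23/100 + 29/100 → 13/25
merge 12/25 + 13/25 → 1
L = 23/100 + 13/25 + 1 = 7/4 = 1.75 bits/symbol.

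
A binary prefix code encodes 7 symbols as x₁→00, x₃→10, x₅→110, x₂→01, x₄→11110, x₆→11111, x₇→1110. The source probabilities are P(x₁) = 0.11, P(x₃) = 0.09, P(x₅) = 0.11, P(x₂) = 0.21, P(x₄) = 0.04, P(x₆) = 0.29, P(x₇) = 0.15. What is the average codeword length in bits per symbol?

L̄ = Σ pᵢ·ℓᵢ = 0.11·2 + 0.09·2 + 0.11·3 + 0.21·2 + 0.04·5 + 0.29·5 + 0.15·4 = 3.4 bits/symbol.

3.4 bits/symbol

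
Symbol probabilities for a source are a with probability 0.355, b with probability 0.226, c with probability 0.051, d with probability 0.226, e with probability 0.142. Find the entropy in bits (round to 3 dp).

2.119 bits

H = −Σ pᵢ log₂ pᵢ.
−0.355·log₂(0.355) = 0.5304
−0.226·log₂(0.226) = 0.4849
−0.051·log₂(0.051) = 0.2190
−0.226·log₂(0.226) = 0.4849
−0.142·log₂(0.142) = 0.3999
Sum ≈ 2.1191 → 2.119 bits.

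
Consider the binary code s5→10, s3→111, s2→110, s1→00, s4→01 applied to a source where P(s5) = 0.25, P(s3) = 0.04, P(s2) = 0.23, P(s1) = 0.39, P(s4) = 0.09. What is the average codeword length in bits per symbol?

L̄ = Σ pᵢ·ℓᵢ = 0.25·2 + 0.04·3 + 0.23·3 + 0.39·2 + 0.09·2 = 2.27 bits/symbol.

2.27 bits/symbol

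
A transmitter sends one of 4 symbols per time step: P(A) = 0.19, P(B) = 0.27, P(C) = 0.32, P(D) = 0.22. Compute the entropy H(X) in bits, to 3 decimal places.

1.972 bits

H = −Σ pᵢ log₂ pᵢ.
−0.19·log₂(0.19) = 0.4552
−0.27·log₂(0.27) = 0.5100
−0.32·log₂(0.32) = 0.5260
−0.22·log₂(0.22) = 0.4806
Sum ≈ 1.9719 → 1.972 bits.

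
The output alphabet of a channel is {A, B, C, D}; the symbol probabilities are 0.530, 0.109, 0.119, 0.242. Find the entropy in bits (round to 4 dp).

1.6948 bits

H = −Σ pᵢ log₂ pᵢ.
−0.530·log₂(0.530) = 0.4854
−0.109·log₂(0.109) = 0.3485
−0.119·log₂(0.119) = 0.3654
−0.242·log₂(0.242) = 0.4954
Sum ≈ 1.6948 → 1.6948 bits.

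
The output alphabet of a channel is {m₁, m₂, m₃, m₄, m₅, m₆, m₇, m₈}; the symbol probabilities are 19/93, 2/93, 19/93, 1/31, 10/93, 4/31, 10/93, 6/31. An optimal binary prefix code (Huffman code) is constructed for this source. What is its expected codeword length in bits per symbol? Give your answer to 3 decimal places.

Repeatedly combine the two least-probable nodes; the expected code length is the sum of the merged weights.
merge 2/93 + 1/31 → 5/93
merge 5/93 + 10/93 → 5/31
merge 10/93 + 4/31 → 22/93
merge 5/31 + 6/31 → 11/31
merge 19/93 + 19/93 → 38/93
merge 22/93 + 11/31 → 55/93
merge 38/93 + 55/93 → 1
L = 5/93 + 5/31 + 22/93 + 11/31 + 38/93 + 55/93 + 1 = 87/31 ≈ 2.806 bits/symbol.

2.806 bits/symbol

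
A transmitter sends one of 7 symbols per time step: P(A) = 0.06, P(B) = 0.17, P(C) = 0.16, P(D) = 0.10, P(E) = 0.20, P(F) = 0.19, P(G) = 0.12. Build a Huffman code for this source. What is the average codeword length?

Repeatedly combine the two least-probable nodes; the expected code length is the sum of the merged weights.
merge 3/50 + 1/10 → 4/25
merge 3/25 + 4/25 → 7/25
merge 4/25 + 17/100 → 33/100
merge 19/100 + 1/5 → 39/100
merge 7/25 + 33/100 → 61/100
merge 39/100 + 61/100 → 1
L = 4/25 + 7/25 + 33/100 + 39/100 + 61/100 + 1 = 277/100 = 2.77 bits/symbol.

2.77 bits/symbol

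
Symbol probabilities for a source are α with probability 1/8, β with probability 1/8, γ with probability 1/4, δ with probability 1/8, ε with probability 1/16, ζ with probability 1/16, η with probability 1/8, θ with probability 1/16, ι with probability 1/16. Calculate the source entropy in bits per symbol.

Each probability is a power of 1/2, so log₂(1/p) is an integer.
H = Σ p·log₂(1/p) = 1/8·3 + 1/8·3 + 1/4·2 + 1/8·3 + 1/16·4 + 1/16·4 + 1/8·3 + 1/16·4 + 1/16·4 = 3 bits.

3 bits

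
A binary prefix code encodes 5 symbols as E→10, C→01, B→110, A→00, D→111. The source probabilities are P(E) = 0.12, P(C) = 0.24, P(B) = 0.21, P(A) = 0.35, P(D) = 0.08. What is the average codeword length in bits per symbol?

L̄ = Σ pᵢ·ℓᵢ = 0.12·2 + 0.24·2 + 0.21·3 + 0.35·2 + 0.08·3 = 2.29 bits/symbol.

2.29 bits/symbol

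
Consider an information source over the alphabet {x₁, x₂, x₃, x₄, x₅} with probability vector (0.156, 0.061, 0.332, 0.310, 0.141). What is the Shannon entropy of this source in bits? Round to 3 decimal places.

2.115 bits

H = −Σ pᵢ log₂ pᵢ.
−0.156·log₂(0.156) = 0.4181
−0.061·log₂(0.061) = 0.2461
−0.332·log₂(0.332) = 0.5281
−0.310·log₂(0.310) = 0.5238
−0.141·log₂(0.141) = 0.3985
Sum ≈ 2.1147 → 2.115 bits.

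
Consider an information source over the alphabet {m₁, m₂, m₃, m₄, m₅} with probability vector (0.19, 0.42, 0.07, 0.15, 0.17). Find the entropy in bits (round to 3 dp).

H = −Σ pᵢ log₂ pᵢ.
−0.19·log₂(0.19) = 0.4552
−0.42·log₂(0.42) = 0.5256
−0.07·log₂(0.07) = 0.2686
−0.15·log₂(0.15) = 0.4105
−0.17·log₂(0.17) = 0.4346
Sum ≈ 2.0946 → 2.095 bits.

2.095 bits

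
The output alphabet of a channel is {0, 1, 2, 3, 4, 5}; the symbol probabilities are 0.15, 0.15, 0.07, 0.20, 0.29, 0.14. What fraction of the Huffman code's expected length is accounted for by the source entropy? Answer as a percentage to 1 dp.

Entropy H = −Σ p log₂ p ≈ 2.4690 bits.
Huffman merges: 7/100+7/50→21/100; 3/20+3/20→3/10; 1/5+21/100→41/100; 29/100+3/10→59/100; 41/100+59/100→1. L = 251/100 ≈ 2.5100.
Efficiency = H/L = 2.4690/2.5100 = 98.4%.

98.4%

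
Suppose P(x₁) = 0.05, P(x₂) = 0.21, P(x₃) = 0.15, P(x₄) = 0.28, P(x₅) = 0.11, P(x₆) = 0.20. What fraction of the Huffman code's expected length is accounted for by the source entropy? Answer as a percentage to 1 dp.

98.3%

Entropy H = −Σ p log₂ p ≈ 2.4284 bits.
Huffman merges: 1/20+11/100→4/25; 3/20+4/25→31/100; 1/5+21/100→41/100; 7/25+31/100→59/100; 41/100+59/100→1. L = 247/100 ≈ 2.4700.
Efficiency = H/L = 2.4284/2.4700 = 98.3%.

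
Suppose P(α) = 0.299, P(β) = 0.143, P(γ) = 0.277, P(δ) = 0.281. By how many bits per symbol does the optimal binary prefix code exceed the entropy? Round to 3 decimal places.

0.050 bits

Entropy H = −Σ p log₂ p ≈ 1.9497 bits.
Huffman merges: 143/1000+277/1000→21/50; 281/1000+299/1000→29/50; 21/50+29/50→1. L = 2 ≈ 2.0000.
L − H = 2.0000 − 1.9497 = 0.050 bits.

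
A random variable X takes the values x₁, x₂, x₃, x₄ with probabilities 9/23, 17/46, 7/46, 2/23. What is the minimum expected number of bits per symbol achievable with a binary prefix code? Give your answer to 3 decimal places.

Repeatedly combine the two least-probable nodes; the expected code length is the sum of the merged weights.
merge 2/23 + 7/46 → 11/46
merge 11/46 + 17/46 → 14/23
merge 9/23 + 14/23 → 1
L = 11/46 + 14/23 + 1 = 85/46 ≈ 1.848 bits/symbol.

1.848 bits/symbol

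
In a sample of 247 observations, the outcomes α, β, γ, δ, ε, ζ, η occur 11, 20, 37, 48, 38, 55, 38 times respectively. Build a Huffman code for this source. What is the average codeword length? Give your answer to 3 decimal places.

2.709 bits/symbol

Probabilities are the counts divided by 247.
Repeatedly combine the two least-probable nodes; the expected code length is the sum of the merged weights.
merge 11/247 + 20/247 → 31/247
merge 31/247 + 37/247 → 68/247
merge 2/13 + 2/13 → 4/13
merge 48/247 + 55/247 → 103/247
merge 68/247 + 4/13 → 144/247
merge 103/247 + 144/247 → 1
L = 31/247 + 68/247 + 4/13 + 103/247 + 144/247 + 1 = 669/247 ≈ 2.709 bits/symbol.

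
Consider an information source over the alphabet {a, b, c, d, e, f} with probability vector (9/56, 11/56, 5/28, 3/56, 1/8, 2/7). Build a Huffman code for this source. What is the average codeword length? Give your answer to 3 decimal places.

2.518 bits/symbol

Repeatedly combine the two least-probable nodes; the expected code length is the sum of the merged weights.
merge 3/56 + 1/8 → 5/28
merge 9/56 + 5/28 → 19/56
merge 5/28 + 11/56 → 3/8
merge 2/7 + 19/56 → 5/8
merge 3/8 + 5/8 → 1
L = 5/28 + 19/56 + 3/8 + 5/8 + 1 = 141/56 ≈ 2.518 bits/symbol.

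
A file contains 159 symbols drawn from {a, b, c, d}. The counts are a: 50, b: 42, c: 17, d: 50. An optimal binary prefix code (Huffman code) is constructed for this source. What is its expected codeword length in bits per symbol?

Probabilities are the counts divided by 159.
Repeatedly combine the two least-probable nodes; the expected code length is the sum of the merged weights.
merge 17/159 + 14/53 → 59/159
merge 50/159 + 50/159 → 100/159
merge 59/159 + 100/159 → 1
L = 59/159 + 100/159 + 1 = 2 bits/symbol.

2 bits/symbol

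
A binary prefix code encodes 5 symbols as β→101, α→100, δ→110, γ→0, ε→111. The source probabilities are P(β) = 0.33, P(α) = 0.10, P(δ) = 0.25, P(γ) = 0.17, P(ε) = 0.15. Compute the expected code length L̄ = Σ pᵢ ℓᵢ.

L̄ = Σ pᵢ·ℓᵢ = 0.33·3 + 0.10·3 + 0.25·3 + 0.17·1 + 0.15·3 = 2.66 bits/symbol.

2.66 bits/symbol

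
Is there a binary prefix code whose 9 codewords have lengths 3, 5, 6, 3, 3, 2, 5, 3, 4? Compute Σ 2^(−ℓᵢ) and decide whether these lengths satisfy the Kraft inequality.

With common denominator 2^6 = 64: Σ 2^(−ℓᵢ) = 8/64 + 2/64 + 1/64 + 8/64 + 8/64 + 16/64 + 2/64 + 8/64 + 4/64 = 57/64 = 0.890625.
Kraft's inequality requires Σ ≤ 1; here Σ = 0.890625 ≤ 1, so such a prefix code exists.

0.890625; yes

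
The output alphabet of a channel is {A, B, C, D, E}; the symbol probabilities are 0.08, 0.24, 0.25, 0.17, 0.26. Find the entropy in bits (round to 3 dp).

H = −Σ pᵢ log₂ pᵢ.
−0.08·log₂(0.08) = 0.2915
−0.24·log₂(0.24) = 0.4941
−0.25·log₂(0.25) = 0.5000
−0.17·log₂(0.17) = 0.4346
−0.26·log₂(0.26) = 0.5053
Sum ≈ 2.2255 → 2.226 bits.

2.226 bits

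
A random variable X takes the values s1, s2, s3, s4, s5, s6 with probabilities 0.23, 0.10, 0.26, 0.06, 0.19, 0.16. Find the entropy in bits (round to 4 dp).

H = −Σ pᵢ log₂ pᵢ.
−0.23·log₂(0.23) = 0.4877
−0.10·log₂(0.10) = 0.3322
−0.26·log₂(0.26) = 0.5053
−0.06·log₂(0.06) = 0.2435
−0.19·log₂(0.19) = 0.4552
−0.16·log₂(0.16) = 0.4230
Sum ≈ 2.4469 → 2.4469 bits.

2.4469 bits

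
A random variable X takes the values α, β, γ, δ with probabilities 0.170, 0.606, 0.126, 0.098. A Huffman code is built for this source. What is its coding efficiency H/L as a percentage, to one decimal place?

97.5%

Entropy H = −Σ p log₂ p ≈ 1.5774 bits.
Huffman merges: 49/500+63/500→28/125; 17/100+28/125→197/500; 197/500+303/500→1. L = 809/500 ≈ 1.6180.
Efficiency = H/L = 1.5774/1.6180 = 97.5%.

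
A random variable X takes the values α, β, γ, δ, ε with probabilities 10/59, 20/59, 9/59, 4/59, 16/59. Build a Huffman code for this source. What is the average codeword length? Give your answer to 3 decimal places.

2.220 bits/symbol

Repeatedly combine the two least-probable nodes; the expected code length is the sum of the merged weights.
merge 4/59 + 9/59 → 13/59
merge 10/59 + 13/59 → 23/59
merge 16/59 + 20/59 → 36/59
merge 23/59 + 36/59 → 1
L = 13/59 + 23/59 + 36/59 + 1 = 131/59 ≈ 2.220 bits/symbol.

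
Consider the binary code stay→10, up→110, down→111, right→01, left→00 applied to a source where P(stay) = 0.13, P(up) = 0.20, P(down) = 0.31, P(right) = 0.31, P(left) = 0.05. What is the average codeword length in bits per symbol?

L̄ = Σ pᵢ·ℓᵢ = 0.13·2 + 0.20·3 + 0.31·3 + 0.31·2 + 0.05·2 = 2.51 bits/symbol.

2.51 bits/symbol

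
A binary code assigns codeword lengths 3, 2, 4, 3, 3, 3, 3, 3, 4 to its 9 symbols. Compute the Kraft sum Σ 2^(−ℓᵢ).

With common denominator 2^4 = 16: Σ 2^(−ℓᵢ) = 2/16 + 4/16 + 1/16 + 2/16 + 2/16 + 2/16 + 2/16 + 2/16 + 1/16 = 18/16 = 1.125.

1.125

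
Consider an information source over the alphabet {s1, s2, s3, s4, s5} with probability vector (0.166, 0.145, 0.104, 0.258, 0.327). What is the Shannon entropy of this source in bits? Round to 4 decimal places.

H = −Σ pᵢ log₂ pᵢ.
−0.166·log₂(0.166) = 0.4301
−0.145·log₂(0.145) = 0.4040
−0.104·log₂(0.104) = 0.3396
−0.258·log₂(0.258) = 0.5043
−0.327·log₂(0.327) = 0.5273
Sum ≈ 2.2052 → 2.2052 bits.

2.2052 bits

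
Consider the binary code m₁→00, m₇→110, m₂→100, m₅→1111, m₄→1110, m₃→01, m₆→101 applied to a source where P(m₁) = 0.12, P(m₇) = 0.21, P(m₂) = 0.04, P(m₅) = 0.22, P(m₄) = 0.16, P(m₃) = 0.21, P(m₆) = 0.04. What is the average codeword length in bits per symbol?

L̄ = Σ pᵢ·ℓᵢ = 0.12·2 + 0.21·3 + 0.04·3 + 0.22·4 + 0.16·4 + 0.21·2 + 0.04·3 = 3.05 bits/symbol.

3.05 bits/symbol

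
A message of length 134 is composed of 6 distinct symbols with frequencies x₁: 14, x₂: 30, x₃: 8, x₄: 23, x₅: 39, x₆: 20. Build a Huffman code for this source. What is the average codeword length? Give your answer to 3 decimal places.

Probabilities are the counts divided by 134.
Repeatedly combine the two least-probable nodes; the expected code length is the sum of the merged weights.
merge 4/67 + 7/67 → 11/67
merge 10/67 + 11/67 → 21/67
merge 23/134 + 15/67 → 53/134
merge 39/134 + 21/67 → 81/134
merge 53/134 + 81/134 → 1
L = 11/67 + 21/67 + 53/134 + 81/134 + 1 = 166/67 ≈ 2.478 bits/symbol.

2.478 bits/symbol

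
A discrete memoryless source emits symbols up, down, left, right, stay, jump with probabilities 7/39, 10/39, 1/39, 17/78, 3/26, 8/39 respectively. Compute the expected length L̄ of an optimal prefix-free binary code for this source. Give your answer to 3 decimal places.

2.462 bits/symbol

Repeatedly combine the two least-probable nodes; the expected code length is the sum of the merged weights.
merge 1/39 + 3/26 → 11/78
merge 11/78 + 7/39 → 25/78
merge 8/39 + 17/78 → 11/26
merge 10/39 + 25/78 → 15/26
merge 11/26 + 15/26 → 1
L = 11/78 + 25/78 + 11/26 + 15/26 + 1 = 32/13 ≈ 2.462 bits/symbol.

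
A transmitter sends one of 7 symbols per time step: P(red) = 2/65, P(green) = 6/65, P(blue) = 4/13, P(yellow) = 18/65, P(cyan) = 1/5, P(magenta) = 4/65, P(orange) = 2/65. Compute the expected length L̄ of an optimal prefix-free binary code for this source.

2.4 bits/symbol

Repeatedly combine the two least-probable nodes; the expected code length is the sum of the merged weights.
merge 2/65 + 2/65 → 4/65
merge 4/65 + 4/65 → 8/65
merge 6/65 + 8/65 → 14/65
merge 1/5 + 14/65 → 27/65
merge 18/65 + 4/13 → 38/65
merge 27/65 + 38/65 → 1
L = 4/65 + 8/65 + 14/65 + 27/65 + 38/65 + 1 = 12/5 = 2.4 bits/symbol.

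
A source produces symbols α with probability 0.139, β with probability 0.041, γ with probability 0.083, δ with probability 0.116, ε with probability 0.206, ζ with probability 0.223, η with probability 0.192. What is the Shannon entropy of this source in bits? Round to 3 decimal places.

H = −Σ pᵢ log₂ pᵢ.
−0.139·log₂(0.139) = 0.3957
−0.041·log₂(0.041) = 0.1889
−0.083·log₂(0.083) = 0.2980
−0.116·log₂(0.116) = 0.3605
−0.206·log₂(0.206) = 0.4695
−0.223·log₂(0.223) = 0.4828
−0.192·log₂(0.192) = 0.4571
Sum ≈ 2.6526 → 2.653 bits.

2.653 bits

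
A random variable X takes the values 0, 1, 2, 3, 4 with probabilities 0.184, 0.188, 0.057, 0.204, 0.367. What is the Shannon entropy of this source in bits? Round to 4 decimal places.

2.1368 bits

H = −Σ pᵢ log₂ pᵢ.
−0.184·log₂(0.184) = 0.4494
−0.188·log₂(0.188) = 0.4533
−0.057·log₂(0.057) = 0.2356
−0.204·log₂(0.204) = 0.4678
−0.367·log₂(0.367) = 0.5307
Sum ≈ 2.1368 → 2.1368 bits.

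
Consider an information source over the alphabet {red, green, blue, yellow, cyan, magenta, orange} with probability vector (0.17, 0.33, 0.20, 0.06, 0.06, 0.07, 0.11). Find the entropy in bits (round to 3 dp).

2.533 bits

H = −Σ pᵢ log₂ pᵢ.
−0.17·log₂(0.17) = 0.4346
−0.33·log₂(0.33) = 0.5278
−0.20·log₂(0.20) = 0.4644
−0.06·log₂(0.06) = 0.2435
−0.06·log₂(0.06) = 0.2435
−0.07·log₂(0.07) = 0.2686
−0.11·log₂(0.11) = 0.3503
Sum ≈ 2.5327 → 2.533 bits.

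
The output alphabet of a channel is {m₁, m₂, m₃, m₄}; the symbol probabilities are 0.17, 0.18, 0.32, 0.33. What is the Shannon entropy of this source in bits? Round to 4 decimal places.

H = −Σ pᵢ log₂ pᵢ.
−0.17·log₂(0.17) = 0.4346
−0.18·log₂(0.18) = 0.4453
−0.32·log₂(0.32) = 0.5260
−0.33·log₂(0.33) = 0.5278
Sum ≈ 1.9338 → 1.9338 bits.

1.9338 bits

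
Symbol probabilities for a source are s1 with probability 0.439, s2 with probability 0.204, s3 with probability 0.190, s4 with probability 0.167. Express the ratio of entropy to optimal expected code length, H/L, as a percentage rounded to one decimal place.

97.8%

Entropy H = −Σ p log₂ p ≈ 1.8757 bits.
Huffman merges: 167/1000+19/100→357/1000; 51/250+357/1000→561/1000; 439/1000+561/1000→1. L = 959/500 ≈ 1.9180.
Efficiency = H/L = 1.8757/1.9180 = 97.8%.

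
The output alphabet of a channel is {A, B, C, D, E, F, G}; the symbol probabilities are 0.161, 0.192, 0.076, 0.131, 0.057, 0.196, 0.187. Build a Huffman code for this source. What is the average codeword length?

Repeatedly combine the two least-probable nodes; the expected code length is the sum of the merged weights.
merge 57/1000 + 19/250 → 133/1000
merge 131/1000 + 133/1000 → 33/125
merge 161/1000 + 187/1000 → 87/250
merge 24/125 + 49/250 → 97/250
merge 33/125 + 87/250 → 153/250
merge 97/250 + 153/250 → 1
L = 133/1000 + 33/125 + 87/250 + 97/250 + 153/250 + 1 = 549/200 = 2.745 bits/symbol.

2.745 bits/symbol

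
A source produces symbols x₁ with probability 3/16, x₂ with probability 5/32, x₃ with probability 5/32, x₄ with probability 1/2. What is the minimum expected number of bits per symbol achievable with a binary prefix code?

1.8125 bits/symbol

Repeatedly combine the two least-probable nodes; the expected code length is the sum of the merged weights.
merge 5/32 + 5/32 → 5/16
merge 3/16 + 5/16 → 1/2
merge 1/2 + 1/2 → 1
L = 5/16 + 1/2 + 1 = 29/16 = 1.8125 bits/symbol.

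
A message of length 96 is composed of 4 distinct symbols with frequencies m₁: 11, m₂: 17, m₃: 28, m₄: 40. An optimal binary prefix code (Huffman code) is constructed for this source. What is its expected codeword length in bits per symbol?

Probabilities are the counts divided by 96.
Repeatedly combine the two least-probable nodes; the expected code length is the sum of the merged weights.
merge 11/96 + 17/96 → 7/24
merge 7/24 + 7/24 → 7/12
merge 5/12 + 7/12 → 1
L = 7/24 + 7/12 + 1 = 15/8 = 1.875 bits/symbol.

1.875 bits/symbol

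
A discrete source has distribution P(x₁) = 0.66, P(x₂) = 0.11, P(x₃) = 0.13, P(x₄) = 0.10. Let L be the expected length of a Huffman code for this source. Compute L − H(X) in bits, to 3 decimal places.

Entropy H = −Σ p log₂ p ≈ 1.4608 bits.
Huffman merges: 1/10+11/100→21/100; 13/100+21/100→17/50; 17/50+33/50→1. L = 31/20 ≈ 1.5500.
L − H = 1.5500 − 1.4608 = 0.089 bits.

0.089 bits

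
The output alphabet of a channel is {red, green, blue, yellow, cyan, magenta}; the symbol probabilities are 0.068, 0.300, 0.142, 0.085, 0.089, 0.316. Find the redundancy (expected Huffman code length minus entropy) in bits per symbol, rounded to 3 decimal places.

0.061 bits

Entropy H = −Σ p log₂ p ≈ 2.3228 bits.
Huffman merges: 17/250+17/200→153/1000; 89/1000+71/500→231/1000; 153/1000+231/1000→48/125; 3/10+79/250→77/125; 48/125+77/125→1. L = 298/125 ≈ 2.3840.
L − H = 2.3840 − 2.3228 = 0.061 bits.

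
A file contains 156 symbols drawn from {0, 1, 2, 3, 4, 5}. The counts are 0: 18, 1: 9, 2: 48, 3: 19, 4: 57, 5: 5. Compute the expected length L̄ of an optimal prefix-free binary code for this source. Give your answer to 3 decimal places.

2.256 bits/symbol

Probabilities are the counts divided by 156.
Repeatedly combine the two least-probable nodes; the expected code length is the sum of the merged weights.
merge 5/156 + 3/52 → 7/78
merge 7/78 + 3/26 → 8/39
merge 19/156 + 8/39 → 17/52
merge 4/13 + 17/52 → 33/52
merge 19/52 + 33/52 → 1
L = 7/78 + 8/39 + 17/52 + 33/52 + 1 = 88/39 ≈ 2.256 bits/symbol.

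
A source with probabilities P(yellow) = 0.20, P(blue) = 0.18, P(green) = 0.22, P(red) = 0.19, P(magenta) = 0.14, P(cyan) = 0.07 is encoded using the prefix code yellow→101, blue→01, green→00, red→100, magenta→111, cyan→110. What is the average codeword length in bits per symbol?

2.6 bits/symbol

L̄ = Σ pᵢ·ℓᵢ = 0.20·3 + 0.18·2 + 0.22·2 + 0.19·3 + 0.14·3 + 0.07·3 = 2.6 bits/symbol.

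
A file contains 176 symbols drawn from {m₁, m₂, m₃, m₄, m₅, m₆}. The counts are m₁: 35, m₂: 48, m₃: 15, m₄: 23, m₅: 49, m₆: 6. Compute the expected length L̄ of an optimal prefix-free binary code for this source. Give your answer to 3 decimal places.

2.369 bits/symbol

Probabilities are the counts divided by 176.
Repeatedly combine the two least-probable nodes; the expected code length is the sum of the merged weights.
merge 3/88 + 15/176 → 21/176
merge 21/176 + 23/176 → 1/4
merge 35/176 + 1/4 → 79/176
merge 3/11 + 49/176 → 97/176
merge 79/176 + 97/176 → 1
L = 21/176 + 1/4 + 79/176 + 97/176 + 1 = 417/176 ≈ 2.369 bits/symbol.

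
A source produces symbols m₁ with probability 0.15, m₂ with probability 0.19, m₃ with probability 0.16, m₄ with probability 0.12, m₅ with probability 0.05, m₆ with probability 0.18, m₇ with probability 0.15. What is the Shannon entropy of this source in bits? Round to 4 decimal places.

H = −Σ pᵢ log₂ pᵢ.
−0.15·log₂(0.15) = 0.4105
−0.19·log₂(0.19) = 0.4552
−0.16·log₂(0.16) = 0.4230
−0.12·log₂(0.12) = 0.3671
−0.05·log₂(0.05) = 0.2161
−0.18·log₂(0.18) = 0.4453
−0.15·log₂(0.15) = 0.4105
Sum ≈ 2.7278 → 2.7278 bits.

2.7278 bits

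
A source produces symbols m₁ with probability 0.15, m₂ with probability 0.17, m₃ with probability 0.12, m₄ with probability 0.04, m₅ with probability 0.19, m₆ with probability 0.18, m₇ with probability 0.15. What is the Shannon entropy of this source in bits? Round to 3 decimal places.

2.709 bits

H = −Σ pᵢ log₂ pᵢ.
−0.15·log₂(0.15) = 0.4105
−0.17·log₂(0.17) = 0.4346
−0.12·log₂(0.12) = 0.3671
−0.04·log₂(0.04) = 0.1858
−0.19·log₂(0.19) = 0.4552
−0.18·log₂(0.18) = 0.4453
−0.15·log₂(0.15) = 0.4105
Sum ≈ 2.7090 → 2.709 bits.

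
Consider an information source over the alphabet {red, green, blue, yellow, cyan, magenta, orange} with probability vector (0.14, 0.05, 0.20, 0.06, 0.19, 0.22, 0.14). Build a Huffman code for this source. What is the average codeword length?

Repeatedly combine the two least-probable nodes; the expected code length is the sum of the merged weights.
merge 1/20 + 3/50 → 11/100
merge 11/100 + 7/50 → 1/4
merge 7/50 + 19/100 → 33/100
merge 1/5 + 11/50 → 21/50
merge 1/4 + 33/100 → 29/50
merge 21/50 + 29/50 → 1
L = 11/100 + 1/4 + 33/100 + 21/50 + 29/50 + 1 = 269/100 = 2.69 bits/symbol.

2.69 bits/symbol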